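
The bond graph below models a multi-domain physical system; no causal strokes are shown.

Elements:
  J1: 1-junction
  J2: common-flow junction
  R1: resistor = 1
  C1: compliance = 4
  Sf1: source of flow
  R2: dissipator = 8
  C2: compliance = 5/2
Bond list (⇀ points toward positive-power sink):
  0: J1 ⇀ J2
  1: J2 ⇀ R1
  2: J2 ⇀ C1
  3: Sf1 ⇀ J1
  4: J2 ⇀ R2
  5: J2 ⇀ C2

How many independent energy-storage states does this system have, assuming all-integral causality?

2  (C1, C2 all integral)

bond 3 stroke at Sf1  (Sf1 (Sf) sets flow on bond)
bond 0 stroke at J1  (1-jn J1 has f-setter on 3)
bond 1 stroke at J2  (common-f at J2 fixed by 0)
bond 2 stroke at J2  (J2 flow already set via bond 0)
bond 4 stroke at J2  (J2 flow already set via bond 0)
bond 5 stroke at J2  (common-f at J2 fixed by 0)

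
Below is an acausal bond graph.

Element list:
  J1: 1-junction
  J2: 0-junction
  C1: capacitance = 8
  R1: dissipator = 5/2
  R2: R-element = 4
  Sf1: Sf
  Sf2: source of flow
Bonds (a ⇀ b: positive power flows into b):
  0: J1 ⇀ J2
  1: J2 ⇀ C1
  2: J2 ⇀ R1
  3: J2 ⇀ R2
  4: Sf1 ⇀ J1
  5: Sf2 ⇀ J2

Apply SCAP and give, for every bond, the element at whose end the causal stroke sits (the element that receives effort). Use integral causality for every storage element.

b0 stroke→J1
b1 stroke→J2
b2 stroke→R1
b3 stroke→R2
b4 stroke→Sf1
b5 stroke→Sf2

b4 stroke at Sf1  (Sf1 fixes flow; stroke at Sf1)
b5 stroke at Sf2  (Sf2 fixes flow; stroke at Sf2)
b0 stroke at J1  (J1 flow already set via bond 4)
b1 stroke at J2  (C1: C, integral causality)
b2 stroke at R1  (J2: bond 1 brought effort, rest push out)
b3 stroke at R2  (common-e at J2 fixed by 1)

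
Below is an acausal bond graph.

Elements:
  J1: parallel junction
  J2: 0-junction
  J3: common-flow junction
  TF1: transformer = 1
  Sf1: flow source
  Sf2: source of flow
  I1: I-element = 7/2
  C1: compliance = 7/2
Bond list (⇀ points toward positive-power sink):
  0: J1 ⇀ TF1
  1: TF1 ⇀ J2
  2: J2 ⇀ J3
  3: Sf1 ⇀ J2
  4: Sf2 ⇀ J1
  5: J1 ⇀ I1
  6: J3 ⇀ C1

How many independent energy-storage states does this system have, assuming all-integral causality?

bond 3 stroke→Sf1  (Sf1 (Sf) sets flow on bond)
bond 4 stroke→Sf2  (Sf2 fixes flow; stroke at Sf2)
bond 5 stroke→I1  (I1 integral (f out))
bond 0 stroke→J1  (J1: last free bond brings effort in)
bond 1 stroke→TF1  (TF TF1: opposite of bond 0)
bond 2 stroke→J2  (closing 0-jn rule on J2)
bond 6 stroke→J3  (common-f at J3 fixed by 2)

2  (C1, I1 all integral)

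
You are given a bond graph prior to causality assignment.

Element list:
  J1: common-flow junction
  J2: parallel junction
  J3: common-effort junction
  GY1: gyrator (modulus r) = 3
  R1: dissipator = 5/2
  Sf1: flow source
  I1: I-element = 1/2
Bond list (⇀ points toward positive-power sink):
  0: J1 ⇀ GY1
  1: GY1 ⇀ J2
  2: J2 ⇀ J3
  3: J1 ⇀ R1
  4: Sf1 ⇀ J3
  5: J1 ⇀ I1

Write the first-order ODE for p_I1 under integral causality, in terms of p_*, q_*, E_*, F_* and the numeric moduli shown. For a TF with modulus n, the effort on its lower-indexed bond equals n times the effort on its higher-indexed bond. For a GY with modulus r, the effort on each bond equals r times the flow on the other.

b4 stroke→Sf1  (Sf1 fixes flow; stroke at Sf1)
b2 stroke→J3  (J3 needs exactly one e-in)
b1 stroke→J2  (J2: last free bond brings effort in)
b0 stroke→J1  (GY1: gyrator matches bond 1)
b5 stroke→I1  (I1 outputs flow p/I1)
b3 stroke→J1  (J1: bond 5 brought flow, rest push out)

dp_I1/dt = 3*F_Sf1 - 5*p_I1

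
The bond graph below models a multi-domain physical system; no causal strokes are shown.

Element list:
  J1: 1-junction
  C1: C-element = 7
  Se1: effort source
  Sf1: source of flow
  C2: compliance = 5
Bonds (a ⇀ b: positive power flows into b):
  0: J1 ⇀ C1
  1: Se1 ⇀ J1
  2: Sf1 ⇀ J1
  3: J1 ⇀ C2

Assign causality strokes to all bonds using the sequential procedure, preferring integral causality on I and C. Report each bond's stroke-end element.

bond 1 stroke at J1  (Se1 (Se) sets effort on bond)
bond 2 stroke at Sf1  (source Sf1 imposes f)
bond 0 stroke at J1  (J1: bond 2 brought flow, rest push out)
bond 3 stroke at J1  (J1: bond 2 brought flow, rest push out)

bond 0 stroke→J1
bond 1 stroke→J1
bond 2 stroke→Sf1
bond 3 stroke→J1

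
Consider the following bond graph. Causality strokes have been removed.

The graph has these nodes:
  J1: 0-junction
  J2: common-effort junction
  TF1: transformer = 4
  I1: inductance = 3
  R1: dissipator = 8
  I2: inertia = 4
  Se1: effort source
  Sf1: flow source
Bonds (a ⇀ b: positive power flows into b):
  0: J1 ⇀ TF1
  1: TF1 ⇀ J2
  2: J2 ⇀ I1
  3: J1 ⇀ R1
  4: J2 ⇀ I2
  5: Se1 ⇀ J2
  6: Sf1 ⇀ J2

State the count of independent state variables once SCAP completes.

2  (I1, I2 all integral)

#5 stroke→J2  (Se1 (Se) sets effort on bond)
#6 stroke→Sf1  (Sf1: flow source, stroke at near end)
#1 stroke→TF1  (J2 effort already set via bond 5)
#2 stroke→I1  (0-jn J2 has e-setter on 5)
#4 stroke→I2  (J2 effort already set via bond 5)
#0 stroke→J1  (TF1 one-in-one-out from 1)
#3 stroke→R1  (common-e at J1 fixed by 0)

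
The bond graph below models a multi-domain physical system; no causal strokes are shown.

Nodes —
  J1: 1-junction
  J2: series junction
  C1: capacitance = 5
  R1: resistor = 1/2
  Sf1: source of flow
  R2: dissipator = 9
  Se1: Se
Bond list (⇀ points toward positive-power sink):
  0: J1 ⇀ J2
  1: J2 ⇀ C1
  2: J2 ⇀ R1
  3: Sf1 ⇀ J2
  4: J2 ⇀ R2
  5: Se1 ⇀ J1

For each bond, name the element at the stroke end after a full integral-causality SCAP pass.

#3 |Sf1  (Sf1 fixes flow; stroke at Sf1)
#5 |J1  (Se1 (Se) sets effort on bond)
#0 |J2  (J1: last free bond brings flow in)
#1 |J2  (J2: bond 3 brought flow, rest push out)
#2 |J2  (common-f at J2 fixed by 3)
#4 |J2  (J2: bond 3 brought flow, rest push out)

β0 |J2
β1 |J2
β2 |J2
β3 |Sf1
β4 |J2
β5 |J1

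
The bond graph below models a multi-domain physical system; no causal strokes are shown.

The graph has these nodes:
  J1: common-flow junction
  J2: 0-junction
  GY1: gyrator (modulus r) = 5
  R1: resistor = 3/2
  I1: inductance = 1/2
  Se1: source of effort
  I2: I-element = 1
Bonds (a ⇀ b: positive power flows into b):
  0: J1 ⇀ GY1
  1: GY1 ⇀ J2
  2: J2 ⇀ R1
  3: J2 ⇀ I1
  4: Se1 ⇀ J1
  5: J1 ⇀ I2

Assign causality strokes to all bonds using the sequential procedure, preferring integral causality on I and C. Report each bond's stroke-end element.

β4 stroke→J1  (Se1 (Se) sets effort on bond)
β3 stroke→I1  (I1 outputs flow p/I1)
β5 stroke→I2  (prefer integral on I2)
β0 stroke→J1  (J1 flow already set via bond 5)
β1 stroke→J2  (GY GY1: same side as bond 0)
β2 stroke→R1  (J2: bond 1 brought effort, rest push out)

bond 0 stroke→J1
bond 1 stroke→J2
bond 2 stroke→R1
bond 3 stroke→I1
bond 4 stroke→J1
bond 5 stroke→I2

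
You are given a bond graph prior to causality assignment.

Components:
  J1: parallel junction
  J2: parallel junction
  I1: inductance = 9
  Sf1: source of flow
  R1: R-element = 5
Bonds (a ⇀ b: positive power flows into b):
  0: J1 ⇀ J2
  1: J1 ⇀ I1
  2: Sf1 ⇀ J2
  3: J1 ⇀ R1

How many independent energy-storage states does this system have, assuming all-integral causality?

1  (I1 all integral)

β2 stroke→Sf1  (Sf1 fixes flow; stroke at Sf1)
β0 stroke→J2  (closing 0-jn rule on J2)
β1 stroke→I1  (prefer integral on I1)
β3 stroke→J1  (J1 needs exactly one e-in)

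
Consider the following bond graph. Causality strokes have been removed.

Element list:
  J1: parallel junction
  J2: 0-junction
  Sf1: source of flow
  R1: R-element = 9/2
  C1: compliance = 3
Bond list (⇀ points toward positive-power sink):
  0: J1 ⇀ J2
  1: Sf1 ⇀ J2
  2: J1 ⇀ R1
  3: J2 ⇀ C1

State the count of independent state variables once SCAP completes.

bond 1 stroke→Sf1  (source Sf1 imposes f)
bond 3 stroke→J2  (C1 integral (e out))
bond 0 stroke→J1  (J2: bond 3 brought effort, rest push out)
bond 2 stroke→R1  (common-e at J1 fixed by 0)

1  (C1 all integral)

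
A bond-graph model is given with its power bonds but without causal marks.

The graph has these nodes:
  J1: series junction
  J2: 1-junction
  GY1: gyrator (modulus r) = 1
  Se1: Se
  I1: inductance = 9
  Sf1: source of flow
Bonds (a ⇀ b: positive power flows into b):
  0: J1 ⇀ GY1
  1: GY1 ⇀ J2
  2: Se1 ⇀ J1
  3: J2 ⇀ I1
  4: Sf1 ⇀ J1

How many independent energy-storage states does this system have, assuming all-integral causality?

b2 stroke→J1  (Se1: effort source, stroke at far end)
b4 stroke→Sf1  (Sf1 fixes flow; stroke at Sf1)
b0 stroke→J1  (common-f at J1 fixed by 4)
b1 stroke→J2  (GY GY1: same side as bond 0)
b3 stroke→I1  (J2 needs exactly one f-in)

1  (I1 all integral)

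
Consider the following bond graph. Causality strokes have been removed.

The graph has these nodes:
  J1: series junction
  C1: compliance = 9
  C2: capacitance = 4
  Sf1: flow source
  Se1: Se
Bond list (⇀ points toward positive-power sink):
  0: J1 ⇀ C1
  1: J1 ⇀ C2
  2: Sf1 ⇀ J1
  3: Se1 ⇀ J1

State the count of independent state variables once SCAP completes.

2  (C1, C2 all integral)

β2 →Sf1  (source Sf1 imposes f)
β3 →J1  (Se1: effort source, stroke at far end)
β0 →J1  (common-f at J1 fixed by 2)
β1 →J1  (common-f at J1 fixed by 2)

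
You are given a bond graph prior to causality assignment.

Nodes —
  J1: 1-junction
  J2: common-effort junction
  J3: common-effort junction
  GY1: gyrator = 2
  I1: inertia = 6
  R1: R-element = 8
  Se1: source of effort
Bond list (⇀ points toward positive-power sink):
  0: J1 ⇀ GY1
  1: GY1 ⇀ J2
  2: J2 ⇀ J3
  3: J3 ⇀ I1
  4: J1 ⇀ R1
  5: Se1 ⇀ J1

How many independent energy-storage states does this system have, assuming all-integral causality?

1  (I1 all integral)

b5 →J1  (source Se1 imposes e)
b3 →I1  (I1 outputs flow p/I1)
b2 →J3  (J3: last free bond brings effort in)
b1 →J2  (closing 0-jn rule on J2)
b0 →J1  (GY GY1: same side as bond 1)
b4 →R1  (J1: last free bond brings flow in)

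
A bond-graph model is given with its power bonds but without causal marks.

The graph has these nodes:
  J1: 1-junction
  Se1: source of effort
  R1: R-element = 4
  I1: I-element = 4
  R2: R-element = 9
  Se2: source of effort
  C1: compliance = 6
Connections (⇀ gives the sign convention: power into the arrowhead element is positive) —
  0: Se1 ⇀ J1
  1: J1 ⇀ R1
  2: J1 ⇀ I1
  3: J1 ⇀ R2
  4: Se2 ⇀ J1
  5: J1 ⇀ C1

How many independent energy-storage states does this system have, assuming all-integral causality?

2  (C1, I1 all integral)

b0 →J1  (source Se1 imposes e)
b4 →J1  (Se2 fixes effort; stroke away)
b2 →I1  (I1 integral (f out))
b1 →J1  (J1 flow already set via bond 2)
b3 →J1  (1-jn J1 has f-setter on 2)
b5 →J1  (J1: bond 2 brought flow, rest push out)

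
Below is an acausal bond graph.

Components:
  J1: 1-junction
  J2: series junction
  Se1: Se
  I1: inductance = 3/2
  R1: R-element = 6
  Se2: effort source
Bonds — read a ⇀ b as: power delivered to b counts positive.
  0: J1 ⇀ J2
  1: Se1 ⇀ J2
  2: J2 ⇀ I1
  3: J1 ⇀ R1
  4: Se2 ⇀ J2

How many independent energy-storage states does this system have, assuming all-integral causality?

bond 1 stroke→J2  (Se1 fixes effort; stroke away)
bond 4 stroke→J2  (source Se2 imposes e)
bond 2 stroke→I1  (prefer integral on I1)
bond 0 stroke→J2  (1-jn J2 has f-setter on 2)
bond 3 stroke→J1  (J1 flow already set via bond 0)

1  (I1 all integral)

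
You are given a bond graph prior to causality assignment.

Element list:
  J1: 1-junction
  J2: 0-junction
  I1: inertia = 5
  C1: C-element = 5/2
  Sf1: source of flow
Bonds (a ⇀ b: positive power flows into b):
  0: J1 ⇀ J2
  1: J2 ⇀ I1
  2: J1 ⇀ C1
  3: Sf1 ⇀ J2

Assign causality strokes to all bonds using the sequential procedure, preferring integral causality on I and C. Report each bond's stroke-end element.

b3 stroke at Sf1  (Sf1 fixes flow; stroke at Sf1)
b1 stroke at I1  (prefer integral on I1)
b0 stroke at J2  (closing 0-jn rule on J2)
b2 stroke at J1  (common-f at J1 fixed by 0)

b0 stroke at J2
b1 stroke at I1
b2 stroke at J1
b3 stroke at Sf1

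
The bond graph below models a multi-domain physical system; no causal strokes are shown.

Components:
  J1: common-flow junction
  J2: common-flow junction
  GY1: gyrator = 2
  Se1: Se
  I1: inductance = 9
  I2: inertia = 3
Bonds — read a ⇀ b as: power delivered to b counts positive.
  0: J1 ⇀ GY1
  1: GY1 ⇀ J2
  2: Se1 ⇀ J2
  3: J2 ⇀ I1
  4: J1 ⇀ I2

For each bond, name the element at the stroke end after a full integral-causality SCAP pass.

β2 stroke at J2  (Se1 (Se) sets effort on bond)
β3 stroke at I1  (I1 outputs flow p/I1)
β1 stroke at J2  (common-f at J2 fixed by 3)
β0 stroke at J1  (GY1: gyrator matches bond 1)
β4 stroke at I2  (only one flow-in slot at J1)

b0 |J1
b1 |J2
b2 |J2
b3 |I1
b4 |I2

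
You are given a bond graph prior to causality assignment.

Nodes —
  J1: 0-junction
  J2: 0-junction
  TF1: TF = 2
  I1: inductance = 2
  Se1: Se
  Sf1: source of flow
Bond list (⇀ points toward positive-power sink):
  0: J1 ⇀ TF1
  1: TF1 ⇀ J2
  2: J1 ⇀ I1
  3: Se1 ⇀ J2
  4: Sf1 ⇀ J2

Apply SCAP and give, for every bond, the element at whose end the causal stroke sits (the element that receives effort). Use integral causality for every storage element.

b0 →J1
b1 →TF1
b2 →I1
b3 →J2
b4 →Sf1

b3 stroke→J2  (Se1 (Se) sets effort on bond)
b4 stroke→Sf1  (source Sf1 imposes f)
b1 stroke→TF1  (J2 effort already set via bond 3)
b0 stroke→J1  (TF1 one-in-one-out from 1)
b2 stroke→I1  (common-e at J1 fixed by 0)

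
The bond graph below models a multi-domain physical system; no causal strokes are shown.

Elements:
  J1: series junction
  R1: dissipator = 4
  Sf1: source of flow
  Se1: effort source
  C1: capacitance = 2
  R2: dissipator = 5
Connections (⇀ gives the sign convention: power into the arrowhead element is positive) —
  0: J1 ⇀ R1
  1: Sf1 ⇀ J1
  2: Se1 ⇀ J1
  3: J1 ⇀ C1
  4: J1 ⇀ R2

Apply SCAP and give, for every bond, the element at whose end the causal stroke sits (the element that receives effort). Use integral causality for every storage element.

bond 1 stroke→Sf1  (Sf1: flow source, stroke at near end)
bond 2 stroke→J1  (source Se1 imposes e)
bond 0 stroke→J1  (J1: bond 1 brought flow, rest push out)
bond 3 stroke→J1  (1-jn J1 has f-setter on 1)
bond 4 stroke→J1  (1-jn J1 has f-setter on 1)

#0 →J1
#1 →Sf1
#2 →J1
#3 →J1
#4 →J1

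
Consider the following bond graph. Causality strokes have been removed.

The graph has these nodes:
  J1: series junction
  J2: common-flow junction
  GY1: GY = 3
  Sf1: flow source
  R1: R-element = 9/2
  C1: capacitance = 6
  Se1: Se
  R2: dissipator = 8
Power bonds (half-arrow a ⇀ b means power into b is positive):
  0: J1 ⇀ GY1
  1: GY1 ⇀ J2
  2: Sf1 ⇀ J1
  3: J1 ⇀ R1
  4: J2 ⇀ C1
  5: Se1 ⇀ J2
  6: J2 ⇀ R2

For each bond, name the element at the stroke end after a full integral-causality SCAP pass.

#2 |Sf1  (Sf1 fixes flow; stroke at Sf1)
#5 |J2  (Se1: effort source, stroke at far end)
#0 |J1  (J1 flow already set via bond 2)
#3 |J1  (common-f at J1 fixed by 2)
#1 |J2  (through GY1, causality inverts; strokes same side of GY1)
#4 |J2  (C1: C, integral causality)
#6 |R2  (J2 needs exactly one f-in)

β0 stroke at J1
β1 stroke at J2
β2 stroke at Sf1
β3 stroke at J1
β4 stroke at J2
β5 stroke at J2
β6 stroke at R2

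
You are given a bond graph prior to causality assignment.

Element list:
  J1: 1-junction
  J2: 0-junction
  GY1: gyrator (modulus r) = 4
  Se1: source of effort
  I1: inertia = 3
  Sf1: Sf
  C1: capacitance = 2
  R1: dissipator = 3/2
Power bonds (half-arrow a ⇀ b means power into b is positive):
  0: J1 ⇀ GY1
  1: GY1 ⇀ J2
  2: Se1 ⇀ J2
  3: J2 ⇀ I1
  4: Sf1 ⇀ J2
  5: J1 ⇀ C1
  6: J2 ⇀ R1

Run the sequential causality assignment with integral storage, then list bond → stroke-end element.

bond 0 stroke→GY1
bond 1 stroke→GY1
bond 2 stroke→J2
bond 3 stroke→I1
bond 4 stroke→Sf1
bond 5 stroke→J1
bond 6 stroke→R1

bond 2 →J2  (Se1: effort source, stroke at far end)
bond 4 →Sf1  (source Sf1 imposes f)
bond 1 →GY1  (0-jn J2 has e-setter on 2)
bond 3 →I1  (0-jn J2 has e-setter on 2)
bond 6 →R1  (J2: bond 2 brought effort, rest push out)
bond 0 →GY1  (GY1: gyrator matches bond 1)
bond 5 →J1  (J1 flow already set via bond 0)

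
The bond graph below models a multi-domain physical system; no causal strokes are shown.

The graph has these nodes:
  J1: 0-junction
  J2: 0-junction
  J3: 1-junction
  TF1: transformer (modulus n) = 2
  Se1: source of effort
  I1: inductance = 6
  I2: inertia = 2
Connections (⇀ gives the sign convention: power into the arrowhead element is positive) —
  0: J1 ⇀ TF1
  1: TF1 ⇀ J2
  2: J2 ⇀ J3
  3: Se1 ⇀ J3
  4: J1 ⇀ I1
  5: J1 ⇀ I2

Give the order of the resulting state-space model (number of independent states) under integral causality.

2  (I1, I2 all integral)

bond 3 →J3  (source Se1 imposes e)
bond 2 →J2  (only one flow-in slot at J3)
bond 1 →TF1  (0-jn J2 has e-setter on 2)
bond 0 →J1  (through TF1, causality passes straight; one stroke at TF1)
bond 4 →I1  (J1 effort already set via bond 0)
bond 5 →I2  (common-e at J1 fixed by 0)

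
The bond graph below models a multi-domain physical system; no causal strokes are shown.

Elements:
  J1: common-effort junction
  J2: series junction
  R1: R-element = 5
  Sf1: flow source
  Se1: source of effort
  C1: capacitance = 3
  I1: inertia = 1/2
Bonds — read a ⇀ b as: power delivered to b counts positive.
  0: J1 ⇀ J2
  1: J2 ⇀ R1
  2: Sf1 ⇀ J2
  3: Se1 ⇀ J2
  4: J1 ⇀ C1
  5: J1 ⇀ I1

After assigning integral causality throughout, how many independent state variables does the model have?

#2 stroke→Sf1  (Sf1 fixes flow; stroke at Sf1)
#3 stroke→J2  (source Se1 imposes e)
#0 stroke→J2  (J2: bond 2 brought flow, rest push out)
#1 stroke→J2  (J2 flow already set via bond 2)
#4 stroke→J1  (C1 outputs effort q/C1)
#5 stroke→I1  (J1: bond 4 brought effort, rest push out)

2  (C1, I1 all integral)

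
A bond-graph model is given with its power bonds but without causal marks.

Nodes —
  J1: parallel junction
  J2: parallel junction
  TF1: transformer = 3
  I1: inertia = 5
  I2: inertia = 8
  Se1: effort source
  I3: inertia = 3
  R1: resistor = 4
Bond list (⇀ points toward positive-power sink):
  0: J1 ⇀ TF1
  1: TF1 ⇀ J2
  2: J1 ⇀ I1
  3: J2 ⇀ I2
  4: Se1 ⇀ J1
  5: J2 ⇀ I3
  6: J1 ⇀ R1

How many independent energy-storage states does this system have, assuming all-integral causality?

3  (I1, I2, I3 all integral)

bond 4 stroke→J1  (Se1 fixes effort; stroke away)
bond 0 stroke→TF1  (common-e at J1 fixed by 4)
bond 2 stroke→I1  (0-jn J1 has e-setter on 4)
bond 6 stroke→R1  (J1 effort already set via bond 4)
bond 1 stroke→J2  (TF1: transformer flips bond 0)
bond 3 stroke→I2  (0-jn J2 has e-setter on 1)
bond 5 stroke→I3  (J2: bond 1 brought effort, rest push out)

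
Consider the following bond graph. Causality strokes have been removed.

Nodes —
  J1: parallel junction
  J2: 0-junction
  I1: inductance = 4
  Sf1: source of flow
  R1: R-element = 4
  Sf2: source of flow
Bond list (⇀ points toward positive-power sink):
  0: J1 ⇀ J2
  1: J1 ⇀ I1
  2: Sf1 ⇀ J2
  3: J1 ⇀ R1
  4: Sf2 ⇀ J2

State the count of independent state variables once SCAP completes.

1  (I1 all integral)

b2 stroke→Sf1  (Sf1 fixes flow; stroke at Sf1)
b4 stroke→Sf2  (source Sf2 imposes f)
b0 stroke→J2  (J2 needs exactly one e-in)
b1 stroke→I1  (I1: I, integral causality)
b3 stroke→J1  (J1 needs exactly one e-in)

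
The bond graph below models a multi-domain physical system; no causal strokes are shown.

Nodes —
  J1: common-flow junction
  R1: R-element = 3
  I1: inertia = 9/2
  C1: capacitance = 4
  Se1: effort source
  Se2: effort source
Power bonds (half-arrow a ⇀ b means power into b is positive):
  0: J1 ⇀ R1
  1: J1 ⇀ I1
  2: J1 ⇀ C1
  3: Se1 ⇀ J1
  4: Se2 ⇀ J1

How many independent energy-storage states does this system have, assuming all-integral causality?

#3 stroke→J1  (Se1 (Se) sets effort on bond)
#4 stroke→J1  (Se2 (Se) sets effort on bond)
#1 stroke→I1  (prefer integral on I1)
#0 stroke→J1  (1-jn J1 has f-setter on 1)
#2 stroke→J1  (1-jn J1 has f-setter on 1)

2  (C1, I1 all integral)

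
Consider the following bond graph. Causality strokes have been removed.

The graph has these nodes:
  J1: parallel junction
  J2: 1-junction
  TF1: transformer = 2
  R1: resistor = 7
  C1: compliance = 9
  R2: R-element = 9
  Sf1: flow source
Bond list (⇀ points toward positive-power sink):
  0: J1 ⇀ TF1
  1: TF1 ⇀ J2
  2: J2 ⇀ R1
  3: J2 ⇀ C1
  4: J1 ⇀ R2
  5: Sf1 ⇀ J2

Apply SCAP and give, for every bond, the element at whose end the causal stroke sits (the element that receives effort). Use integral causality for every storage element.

#5 stroke at Sf1  (Sf1 fixes flow; stroke at Sf1)
#1 stroke at J2  (J2 flow already set via bond 5)
#2 stroke at J2  (J2: bond 5 brought flow, rest push out)
#3 stroke at J2  (1-jn J2 has f-setter on 5)
#0 stroke at TF1  (TF1 one-in-one-out from 1)
#4 stroke at J1  (J1 needs exactly one e-in)

b0 stroke at TF1
b1 stroke at J2
b2 stroke at J2
b3 stroke at J2
b4 stroke at J1
b5 stroke at Sf1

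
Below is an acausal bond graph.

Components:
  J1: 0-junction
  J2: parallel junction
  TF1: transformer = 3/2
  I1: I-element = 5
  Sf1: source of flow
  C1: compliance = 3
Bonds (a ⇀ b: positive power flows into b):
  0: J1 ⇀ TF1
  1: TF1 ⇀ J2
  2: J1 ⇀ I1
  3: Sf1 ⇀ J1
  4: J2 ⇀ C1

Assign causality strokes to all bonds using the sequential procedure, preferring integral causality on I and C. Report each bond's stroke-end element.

bond 3 stroke at Sf1  (Sf1: flow source, stroke at near end)
bond 2 stroke at I1  (I1 integral (f out))
bond 0 stroke at J1  (J1: last free bond brings effort in)
bond 1 stroke at TF1  (through TF1, causality passes straight; one stroke at TF1)
bond 4 stroke at J2  (only one effort-in slot at J2)

β0 |J1
β1 |TF1
β2 |I1
β3 |Sf1
β4 |J2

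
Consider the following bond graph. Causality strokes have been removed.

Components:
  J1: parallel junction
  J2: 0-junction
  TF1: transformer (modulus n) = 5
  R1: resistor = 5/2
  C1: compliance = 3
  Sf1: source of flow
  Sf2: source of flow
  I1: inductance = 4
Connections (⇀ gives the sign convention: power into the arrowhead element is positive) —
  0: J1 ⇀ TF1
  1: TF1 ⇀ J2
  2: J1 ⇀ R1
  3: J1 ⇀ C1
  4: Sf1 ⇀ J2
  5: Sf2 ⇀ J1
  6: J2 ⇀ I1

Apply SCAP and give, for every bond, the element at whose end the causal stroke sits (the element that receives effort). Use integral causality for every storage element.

b4 →Sf1  (Sf1: flow source, stroke at near end)
b5 →Sf2  (Sf2 (Sf) sets flow on bond)
b3 →J1  (C1: C, integral causality)
b0 →TF1  (common-e at J1 fixed by 3)
b2 →R1  (J1 effort already set via bond 3)
b1 →J2  (TF TF1: opposite of bond 0)
b6 →I1  (0-jn J2 has e-setter on 1)

bond 0 →TF1
bond 1 →J2
bond 2 →R1
bond 3 →J1
bond 4 →Sf1
bond 5 →Sf2
bond 6 →I1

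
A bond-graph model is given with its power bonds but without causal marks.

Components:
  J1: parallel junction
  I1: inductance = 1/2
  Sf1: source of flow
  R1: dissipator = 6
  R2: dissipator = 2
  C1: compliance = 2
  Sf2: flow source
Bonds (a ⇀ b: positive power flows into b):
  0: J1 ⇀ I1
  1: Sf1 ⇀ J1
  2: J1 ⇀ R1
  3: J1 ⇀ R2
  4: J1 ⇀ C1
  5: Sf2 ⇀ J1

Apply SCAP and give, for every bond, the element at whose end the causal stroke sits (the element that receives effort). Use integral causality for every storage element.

bond 0 →I1
bond 1 →Sf1
bond 2 →R1
bond 3 →R2
bond 4 →J1
bond 5 →Sf2

β1 →Sf1  (Sf1 (Sf) sets flow on bond)
β5 →Sf2  (Sf2: flow source, stroke at near end)
β0 →I1  (I1 outputs flow p/I1)
β4 →J1  (C1 integral (e out))
β2 →R1  (0-jn J1 has e-setter on 4)
β3 →R2  (0-jn J1 has e-setter on 4)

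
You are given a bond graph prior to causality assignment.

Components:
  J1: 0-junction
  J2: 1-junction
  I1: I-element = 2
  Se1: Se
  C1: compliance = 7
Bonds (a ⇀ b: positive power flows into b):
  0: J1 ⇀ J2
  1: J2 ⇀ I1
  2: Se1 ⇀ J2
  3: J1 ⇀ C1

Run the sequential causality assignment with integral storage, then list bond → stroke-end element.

b2 stroke→J2  (Se1 fixes effort; stroke away)
b1 stroke→I1  (I1 outputs flow p/I1)
b0 stroke→J2  (J2: bond 1 brought flow, rest push out)
b3 stroke→J1  (closing 0-jn rule on J1)

b0 →J2
b1 →I1
b2 →J2
b3 →J1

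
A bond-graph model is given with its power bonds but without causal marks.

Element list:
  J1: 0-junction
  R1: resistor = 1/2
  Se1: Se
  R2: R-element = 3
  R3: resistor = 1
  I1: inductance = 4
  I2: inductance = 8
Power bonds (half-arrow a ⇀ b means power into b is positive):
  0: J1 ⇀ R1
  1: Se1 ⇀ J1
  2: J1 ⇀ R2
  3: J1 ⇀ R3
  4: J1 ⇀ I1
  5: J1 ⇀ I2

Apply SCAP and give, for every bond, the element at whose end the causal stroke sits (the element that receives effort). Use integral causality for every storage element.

b0 stroke at R1
b1 stroke at J1
b2 stroke at R2
b3 stroke at R3
b4 stroke at I1
b5 stroke at I2

β1 |J1  (source Se1 imposes e)
β0 |R1  (J1 effort already set via bond 1)
β2 |R2  (0-jn J1 has e-setter on 1)
β3 |R3  (J1 effort already set via bond 1)
β4 |I1  (J1: bond 1 brought effort, rest push out)
β5 |I2  (J1: bond 1 brought effort, rest push out)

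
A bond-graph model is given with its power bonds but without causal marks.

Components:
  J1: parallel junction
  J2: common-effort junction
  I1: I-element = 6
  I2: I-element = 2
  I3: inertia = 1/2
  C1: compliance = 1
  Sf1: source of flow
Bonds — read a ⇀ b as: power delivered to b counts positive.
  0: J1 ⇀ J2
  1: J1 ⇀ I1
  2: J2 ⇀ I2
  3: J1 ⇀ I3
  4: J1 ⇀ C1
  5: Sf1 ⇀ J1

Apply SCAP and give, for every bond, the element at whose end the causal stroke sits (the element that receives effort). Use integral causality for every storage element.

#5 →Sf1  (Sf1 (Sf) sets flow on bond)
#1 →I1  (I1 integral (f out))
#2 →I2  (prefer integral on I2)
#0 →J2  (J2 needs exactly one e-in)
#3 →I3  (I3: I, integral causality)
#4 →J1  (only one effort-in slot at J1)

#0 stroke→J2
#1 stroke→I1
#2 stroke→I2
#3 stroke→I3
#4 stroke→J1
#5 stroke→Sf1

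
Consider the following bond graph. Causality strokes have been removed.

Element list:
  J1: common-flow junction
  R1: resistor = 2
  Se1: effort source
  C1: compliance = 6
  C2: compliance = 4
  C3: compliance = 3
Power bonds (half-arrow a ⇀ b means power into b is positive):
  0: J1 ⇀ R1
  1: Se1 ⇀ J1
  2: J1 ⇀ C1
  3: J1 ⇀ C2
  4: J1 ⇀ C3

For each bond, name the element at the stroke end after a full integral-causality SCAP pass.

#1 stroke at J1  (source Se1 imposes e)
#2 stroke at J1  (C1 integral (e out))
#3 stroke at J1  (prefer integral on C2)
#4 stroke at J1  (C3 integral (e out))
#0 stroke at R1  (closing 1-jn rule on J1)

β0 |R1
β1 |J1
β2 |J1
β3 |J1
β4 |J1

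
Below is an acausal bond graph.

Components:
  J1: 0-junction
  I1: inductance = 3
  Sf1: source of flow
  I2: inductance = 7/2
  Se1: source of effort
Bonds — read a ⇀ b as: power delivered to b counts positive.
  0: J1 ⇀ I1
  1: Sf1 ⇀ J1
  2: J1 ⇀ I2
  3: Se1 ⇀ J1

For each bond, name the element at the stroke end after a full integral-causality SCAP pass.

β1 →Sf1  (Sf1: flow source, stroke at near end)
β3 →J1  (Se1: effort source, stroke at far end)
β0 →I1  (0-jn J1 has e-setter on 3)
β2 →I2  (J1 effort already set via bond 3)

#0 |I1
#1 |Sf1
#2 |I2
#3 |J1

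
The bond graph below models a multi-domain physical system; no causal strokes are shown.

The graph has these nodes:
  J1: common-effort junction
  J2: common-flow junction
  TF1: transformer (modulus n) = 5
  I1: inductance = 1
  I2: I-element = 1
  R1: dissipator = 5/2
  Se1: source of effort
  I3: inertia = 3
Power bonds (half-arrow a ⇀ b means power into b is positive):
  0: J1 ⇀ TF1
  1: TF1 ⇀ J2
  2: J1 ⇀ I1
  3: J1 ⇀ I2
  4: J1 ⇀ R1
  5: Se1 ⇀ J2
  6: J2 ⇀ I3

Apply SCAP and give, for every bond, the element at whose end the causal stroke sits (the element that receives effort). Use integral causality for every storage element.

β5 stroke at J2  (Se1: effort source, stroke at far end)
β2 stroke at I1  (I1 integral (f out))
β3 stroke at I2  (I2 integral (f out))
β6 stroke at I3  (I3 outputs flow p/I3)
β1 stroke at J2  (1-jn J2 has f-setter on 6)
β0 stroke at TF1  (through TF1, causality passes straight; one stroke at TF1)
β4 stroke at J1  (closing 0-jn rule on J1)

b0 →TF1
b1 →J2
b2 →I1
b3 →I2
b4 →J1
b5 →J2
b6 →I3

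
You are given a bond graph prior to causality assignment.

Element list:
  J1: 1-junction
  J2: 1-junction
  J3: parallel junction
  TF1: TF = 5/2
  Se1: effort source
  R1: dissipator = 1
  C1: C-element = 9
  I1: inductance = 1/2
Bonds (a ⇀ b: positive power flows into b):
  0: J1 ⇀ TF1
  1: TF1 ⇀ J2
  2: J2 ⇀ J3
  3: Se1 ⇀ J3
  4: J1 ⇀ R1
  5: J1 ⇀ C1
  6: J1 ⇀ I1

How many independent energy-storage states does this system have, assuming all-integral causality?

bond 3 stroke at J3  (Se1: effort source, stroke at far end)
bond 2 stroke at J2  (J3 effort already set via bond 3)
bond 1 stroke at TF1  (only one flow-in slot at J2)
bond 0 stroke at J1  (TF1 one-in-one-out from 1)
bond 5 stroke at J1  (C1 outputs effort q/C1)
bond 6 stroke at I1  (prefer integral on I1)
bond 4 stroke at J1  (J1: bond 6 brought flow, rest push out)

2  (C1, I1 all integral)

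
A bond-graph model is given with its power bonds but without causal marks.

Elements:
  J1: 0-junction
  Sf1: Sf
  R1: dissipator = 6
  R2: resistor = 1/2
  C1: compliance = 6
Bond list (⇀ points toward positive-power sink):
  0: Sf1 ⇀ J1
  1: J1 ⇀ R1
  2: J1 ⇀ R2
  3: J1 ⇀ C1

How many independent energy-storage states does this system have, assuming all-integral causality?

bond 0 stroke at Sf1  (Sf1: flow source, stroke at near end)
bond 3 stroke at J1  (prefer integral on C1)
bond 1 stroke at R1  (J1: bond 3 brought effort, rest push out)
bond 2 stroke at R2  (common-e at J1 fixed by 3)

1  (C1 all integral)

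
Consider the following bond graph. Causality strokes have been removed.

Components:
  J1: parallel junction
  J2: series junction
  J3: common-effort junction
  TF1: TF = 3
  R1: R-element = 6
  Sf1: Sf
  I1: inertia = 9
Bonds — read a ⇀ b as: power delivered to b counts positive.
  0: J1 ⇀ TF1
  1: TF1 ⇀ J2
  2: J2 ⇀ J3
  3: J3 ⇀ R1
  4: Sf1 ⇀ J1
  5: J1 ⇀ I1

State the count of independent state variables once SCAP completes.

#4 →Sf1  (Sf1: flow source, stroke at near end)
#5 →I1  (I1: I, integral causality)
#0 →J1  (closing 0-jn rule on J1)
#1 →TF1  (TF1: transformer flips bond 0)
#2 →J2  (J2: bond 1 brought flow, rest push out)
#3 →J3  (J3: last free bond brings effort in)

1  (I1 all integral)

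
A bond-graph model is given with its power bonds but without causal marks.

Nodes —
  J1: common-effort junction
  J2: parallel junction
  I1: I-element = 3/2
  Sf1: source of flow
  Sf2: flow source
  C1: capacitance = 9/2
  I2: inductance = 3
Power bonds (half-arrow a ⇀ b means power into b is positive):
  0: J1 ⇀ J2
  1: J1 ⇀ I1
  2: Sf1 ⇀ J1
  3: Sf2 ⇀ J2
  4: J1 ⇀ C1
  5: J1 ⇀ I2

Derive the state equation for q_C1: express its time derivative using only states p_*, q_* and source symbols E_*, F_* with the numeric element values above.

dq_C1/dt = F_Sf1 + F_Sf2 - 2*p_I1/3 - p_I2/3

b2 stroke→Sf1  (source Sf1 imposes f)
b3 stroke→Sf2  (Sf2 fixes flow; stroke at Sf2)
b0 stroke→J2  (closing 0-jn rule on J2)
b1 stroke→I1  (I1 outputs flow p/I1)
b4 stroke→J1  (prefer integral on C1)
b5 stroke→I2  (common-e at J1 fixed by 4)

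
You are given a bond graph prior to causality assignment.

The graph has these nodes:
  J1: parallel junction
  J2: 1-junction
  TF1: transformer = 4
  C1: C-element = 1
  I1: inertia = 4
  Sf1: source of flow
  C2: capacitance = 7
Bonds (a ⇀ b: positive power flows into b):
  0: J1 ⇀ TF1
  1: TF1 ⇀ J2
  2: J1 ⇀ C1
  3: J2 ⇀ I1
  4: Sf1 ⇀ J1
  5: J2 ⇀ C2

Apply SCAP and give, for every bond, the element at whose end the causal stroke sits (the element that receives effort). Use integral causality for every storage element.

#0 stroke at TF1
#1 stroke at J2
#2 stroke at J1
#3 stroke at I1
#4 stroke at Sf1
#5 stroke at J2

#4 stroke→Sf1  (Sf1 (Sf) sets flow on bond)
#2 stroke→J1  (prefer integral on C1)
#0 stroke→TF1  (J1 effort already set via bond 2)
#1 stroke→J2  (TF TF1: opposite of bond 0)
#3 stroke→I1  (I1 integral (f out))
#5 stroke→J2  (J2 flow already set via bond 3)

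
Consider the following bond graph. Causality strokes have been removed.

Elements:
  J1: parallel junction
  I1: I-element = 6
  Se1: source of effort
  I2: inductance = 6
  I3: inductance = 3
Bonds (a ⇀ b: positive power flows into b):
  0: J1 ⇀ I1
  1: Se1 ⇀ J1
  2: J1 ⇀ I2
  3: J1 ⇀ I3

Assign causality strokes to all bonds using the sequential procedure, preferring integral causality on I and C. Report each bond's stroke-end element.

#1 stroke→J1  (Se1 (Se) sets effort on bond)
#0 stroke→I1  (0-jn J1 has e-setter on 1)
#2 stroke→I2  (common-e at J1 fixed by 1)
#3 stroke→I3  (J1: bond 1 brought effort, rest push out)

bond 0 stroke→I1
bond 1 stroke→J1
bond 2 stroke→I2
bond 3 stroke→I3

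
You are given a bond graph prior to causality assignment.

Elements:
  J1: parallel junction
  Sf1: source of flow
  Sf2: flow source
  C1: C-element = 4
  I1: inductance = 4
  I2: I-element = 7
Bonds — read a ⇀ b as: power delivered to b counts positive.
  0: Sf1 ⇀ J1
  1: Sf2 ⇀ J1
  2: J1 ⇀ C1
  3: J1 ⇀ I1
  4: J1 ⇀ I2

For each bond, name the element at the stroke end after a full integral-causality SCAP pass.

bond 0 →Sf1
bond 1 →Sf2
bond 2 →J1
bond 3 →I1
bond 4 →I2

bond 0 stroke at Sf1  (Sf1: flow source, stroke at near end)
bond 1 stroke at Sf2  (Sf2: flow source, stroke at near end)
bond 2 stroke at J1  (prefer integral on C1)
bond 3 stroke at I1  (0-jn J1 has e-setter on 2)
bond 4 stroke at I2  (0-jn J1 has e-setter on 2)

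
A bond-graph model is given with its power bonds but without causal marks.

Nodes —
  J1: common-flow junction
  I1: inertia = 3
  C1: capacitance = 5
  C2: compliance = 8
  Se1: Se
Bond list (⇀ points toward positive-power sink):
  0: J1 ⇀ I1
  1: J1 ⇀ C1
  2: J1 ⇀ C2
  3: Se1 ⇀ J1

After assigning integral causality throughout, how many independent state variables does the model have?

3  (C1, C2, I1 all integral)

β3 stroke at J1  (Se1 fixes effort; stroke away)
β0 stroke at I1  (prefer integral on I1)
β1 stroke at J1  (J1 flow already set via bond 0)
β2 stroke at J1  (J1: bond 0 brought flow, rest push out)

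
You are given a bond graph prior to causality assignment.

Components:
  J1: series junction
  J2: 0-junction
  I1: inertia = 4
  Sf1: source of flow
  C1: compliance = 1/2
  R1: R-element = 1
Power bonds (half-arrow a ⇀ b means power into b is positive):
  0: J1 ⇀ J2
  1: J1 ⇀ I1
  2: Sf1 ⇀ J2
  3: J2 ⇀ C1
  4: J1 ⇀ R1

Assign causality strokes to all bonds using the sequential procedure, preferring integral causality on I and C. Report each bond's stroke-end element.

#2 →Sf1  (Sf1 (Sf) sets flow on bond)
#1 →I1  (I1 outputs flow p/I1)
#0 →J1  (J1 flow already set via bond 1)
#4 →J1  (1-jn J1 has f-setter on 1)
#3 →J2  (J2 needs exactly one e-in)

β0 →J1
β1 →I1
β2 →Sf1
β3 →J2
β4 →J1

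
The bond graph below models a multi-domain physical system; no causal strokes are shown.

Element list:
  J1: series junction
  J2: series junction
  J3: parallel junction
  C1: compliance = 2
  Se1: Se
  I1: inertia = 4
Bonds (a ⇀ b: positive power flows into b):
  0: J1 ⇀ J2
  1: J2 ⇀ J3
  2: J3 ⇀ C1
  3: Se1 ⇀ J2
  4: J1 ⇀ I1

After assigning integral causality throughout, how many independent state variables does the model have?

b3 stroke→J2  (Se1 fixes effort; stroke away)
b2 stroke→J3  (C1: C, integral causality)
b1 stroke→J2  (common-e at J3 fixed by 2)
b0 stroke→J1  (only one flow-in slot at J2)
b4 stroke→I1  (J1 needs exactly one f-in)

2  (C1, I1 all integral)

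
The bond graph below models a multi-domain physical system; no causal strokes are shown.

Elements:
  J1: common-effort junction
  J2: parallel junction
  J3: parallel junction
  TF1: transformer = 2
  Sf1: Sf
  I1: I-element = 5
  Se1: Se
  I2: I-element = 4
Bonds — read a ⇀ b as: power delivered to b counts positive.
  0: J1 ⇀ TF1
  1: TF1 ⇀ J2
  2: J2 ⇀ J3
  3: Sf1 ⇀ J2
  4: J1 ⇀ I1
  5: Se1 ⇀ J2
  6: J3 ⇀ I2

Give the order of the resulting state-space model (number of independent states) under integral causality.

bond 3 →Sf1  (Sf1 (Sf) sets flow on bond)
bond 5 →J2  (Se1: effort source, stroke at far end)
bond 1 →TF1  (J2: bond 5 brought effort, rest push out)
bond 2 →J3  (J2 effort already set via bond 5)
bond 6 →I2  (0-jn J3 has e-setter on 2)
bond 0 →J1  (TF TF1: opposite of bond 1)
bond 4 →I1  (common-e at J1 fixed by 0)

2  (I1, I2 all integral)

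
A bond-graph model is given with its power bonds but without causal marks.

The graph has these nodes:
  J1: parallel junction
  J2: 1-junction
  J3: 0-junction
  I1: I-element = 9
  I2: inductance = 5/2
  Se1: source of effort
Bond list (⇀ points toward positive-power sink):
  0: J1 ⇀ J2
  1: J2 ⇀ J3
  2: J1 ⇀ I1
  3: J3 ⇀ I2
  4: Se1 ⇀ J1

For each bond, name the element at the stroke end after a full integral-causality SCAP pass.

β0 stroke→J2
β1 stroke→J3
β2 stroke→I1
β3 stroke→I2
β4 stroke→J1

b4 |J1  (Se1: effort source, stroke at far end)
b0 |J2  (J1: bond 4 brought effort, rest push out)
b2 |I1  (common-e at J1 fixed by 4)
b1 |J3  (closing 1-jn rule on J2)
b3 |I2  (common-e at J3 fixed by 1)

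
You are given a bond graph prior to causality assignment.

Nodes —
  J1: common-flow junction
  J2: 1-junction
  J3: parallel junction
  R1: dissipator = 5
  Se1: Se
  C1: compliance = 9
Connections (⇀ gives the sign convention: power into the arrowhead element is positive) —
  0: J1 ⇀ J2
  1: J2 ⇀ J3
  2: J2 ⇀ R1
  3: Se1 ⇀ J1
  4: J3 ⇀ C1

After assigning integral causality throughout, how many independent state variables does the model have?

b3 stroke at J1  (Se1: effort source, stroke at far end)
b0 stroke at J2  (only one flow-in slot at J1)
b4 stroke at J3  (C1: C, integral causality)
b1 stroke at J2  (common-e at J3 fixed by 4)
b2 stroke at R1  (J2 needs exactly one f-in)

1  (C1 all integral)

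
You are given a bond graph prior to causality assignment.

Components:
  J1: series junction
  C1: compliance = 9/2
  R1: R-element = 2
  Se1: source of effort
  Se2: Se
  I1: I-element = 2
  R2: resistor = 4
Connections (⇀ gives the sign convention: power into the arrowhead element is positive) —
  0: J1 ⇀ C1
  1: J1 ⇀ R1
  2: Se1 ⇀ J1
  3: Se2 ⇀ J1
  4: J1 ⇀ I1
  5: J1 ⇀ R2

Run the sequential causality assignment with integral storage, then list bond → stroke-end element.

β0 |J1
β1 |J1
β2 |J1
β3 |J1
β4 |I1
β5 |J1

bond 2 stroke→J1  (Se1 fixes effort; stroke away)
bond 3 stroke→J1  (Se2 (Se) sets effort on bond)
bond 0 stroke→J1  (prefer integral on C1)
bond 4 stroke→I1  (prefer integral on I1)
bond 1 stroke→J1  (1-jn J1 has f-setter on 4)
bond 5 stroke→J1  (J1: bond 4 brought flow, rest push out)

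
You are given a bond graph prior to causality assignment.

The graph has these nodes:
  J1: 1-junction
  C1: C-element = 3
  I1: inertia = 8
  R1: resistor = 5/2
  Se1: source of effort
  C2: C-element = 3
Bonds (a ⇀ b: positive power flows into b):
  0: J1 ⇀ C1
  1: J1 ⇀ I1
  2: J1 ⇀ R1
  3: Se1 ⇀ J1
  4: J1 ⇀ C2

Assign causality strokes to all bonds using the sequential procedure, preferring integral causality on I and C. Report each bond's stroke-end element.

b3 stroke at J1  (Se1 (Se) sets effort on bond)
b0 stroke at J1  (C1: C, integral causality)
b1 stroke at I1  (I1 outputs flow p/I1)
b2 stroke at J1  (J1 flow already set via bond 1)
b4 stroke at J1  (1-jn J1 has f-setter on 1)

#0 →J1
#1 →I1
#2 →J1
#3 →J1
#4 →J1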